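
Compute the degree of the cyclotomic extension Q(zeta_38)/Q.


The degree equals Euler's totient phi(38).
38 = 2 * 19
phi(38) = 18

18


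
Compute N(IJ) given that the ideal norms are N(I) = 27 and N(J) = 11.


N(IJ) = N(I) * N(J)
= 27 * 11
= 297

297


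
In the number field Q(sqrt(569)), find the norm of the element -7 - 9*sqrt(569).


N(a + b*sqrt(d)) = a^2 - d*b^2
= (-7)^2 - (569)*(-9)^2
= 49 - 46089
= -46040

-46040


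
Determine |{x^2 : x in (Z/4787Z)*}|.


For prime p, the number of non-zero quadratic residues is (p-1)/2.
= (4787-1)/2
= 2393

2393


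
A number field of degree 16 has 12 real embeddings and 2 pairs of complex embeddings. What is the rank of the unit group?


By Dirichlet's unit theorem:
rank = r1 + r2 - 1
= 12 + 2 - 1
= 13

13


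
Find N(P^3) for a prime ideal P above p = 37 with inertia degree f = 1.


N(P^a) = p^(a*f)
= 37^(3*1)
= 37^3
= 50653

50653


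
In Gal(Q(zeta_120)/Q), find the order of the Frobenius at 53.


The Frobenius at p in Gal(Q(zeta_n)/Q) = (Z/nZ)* is the class of p, so its order is ord_120(53), the smallest k >= 1 with 53^k = 1 mod 120.
n = 120 = 2^3 * 3 * 5, phi(120) = 32; the order divides phi(n).
Divisors of 32: 1, 2, 4, 8, 16, 32
Repeated squaring mod 120: 53^1 = 53, 53^2 = 49, 53^4 = 1, 53^8 = 1, 53^16 = 1, 53^32 = 1
Test divisors in increasing order:
  k=1: 53^1 = 53 mod 120
  k=2: 53^2 = 49 mod 120
  k=4: 53^4 = 1 mod 120  <- first divisor giving 1
Order = 4

4


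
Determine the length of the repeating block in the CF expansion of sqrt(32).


Run the CF algorithm for sqrt(32).
a_0 = floor(sqrt(32)) = 5; set m_0=0, q_0=1.
Recurrence: m' = q*a - m,  q' = (d - m'^2)/q,  a' = floor((a_0 + m')/q').
  step 1: m=5, q=7, a=1
  step 2: m=2, q=4, a=1
  step 3: m=2, q=7, a=1
  step 4: m=5, q=1, a=10
a_4 = 2*a_0 = 10, so the period closes here.
sqrt(32) = [5; 1, 1, 1, 10]
Period length = 4

4


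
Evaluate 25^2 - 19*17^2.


x^2 - d*y^2
= 25^2 - 19*17^2
= 625 - 5491
= -4866

-4866


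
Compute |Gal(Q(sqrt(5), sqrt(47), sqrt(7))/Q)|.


The 3 square roots of distinct primes are multiplicatively independent over Q,
so [K:Q] = 2^3 and Gal(K/Q) is isomorphic to (Z/2Z)^3.
|Gal| = 2^3 = 8

8


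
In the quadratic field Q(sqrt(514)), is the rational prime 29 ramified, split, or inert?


K = Q(sqrt(514)). Since d mod 4 = 2, disc(K) = 2056.
Check p | disc: 2056 mod 29 = 26.
p does not divide disc. Compute Legendre symbol (d/p):
21^((29-1)/2) mod 29 = -1
(d/p) = -1, so p is inert: (p) stays prime with e=1, f=2, g=1.
Therefore p is inert.

inert


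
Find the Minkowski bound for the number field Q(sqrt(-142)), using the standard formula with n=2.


d = -142, d mod 4 = 2, so disc(K) = 4d = -568; |disc(K)| = 568
Imaginary quadratic field, so n = 2, s = r2 = 1, r1 = 0
M = (n!/n^n) * (4/pi)^s * sqrt(|disc(K)|) = (2!/2^2) * (4/pi)^1 * sqrt(568)
= 0.5 * 1.273240 * 23.832751
= 15.1724

15.1724


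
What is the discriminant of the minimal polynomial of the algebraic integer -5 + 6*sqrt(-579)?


The element -5 + 6*sqrt(-579) has minimal polynomial:
x^2 + 10*x + 20869
Discriminant = (10)^2 - 4*(20869)
= 100 - 83476
= -83376

-83376


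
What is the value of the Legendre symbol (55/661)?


p = 661 is prime, so compute (55/661) with the reciprocity algorithm (Jacobi-symbol steps: pull out 2s via (2/n), flip via reciprocity, reduce):
  reciprocity: (55/661) -> +(661/55)
  reduce: (1/55)
  (1/55) = 1
Product of signs = 1
(55/661) = 1

1


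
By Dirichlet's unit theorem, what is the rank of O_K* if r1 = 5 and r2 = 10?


By Dirichlet's unit theorem:
rank = r1 + r2 - 1
= 5 + 10 - 1
= 14

14


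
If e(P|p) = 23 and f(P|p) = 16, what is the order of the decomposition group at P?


|D_P| = e * f
= 23 * 16
= 368

368


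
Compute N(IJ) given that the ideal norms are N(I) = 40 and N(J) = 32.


N(IJ) = N(I) * N(J)
= 40 * 32
= 1280

1280


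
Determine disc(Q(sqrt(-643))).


For K = Q(sqrt(d)) with d squarefree: disc(K) = d if d = 1 mod 4, and disc(K) = 4d if d = 2 or 3 mod 4.
Here d = -643, and d mod 4 = 1.
d = 1 mod 4 (O_K = Z[(1+sqrt(d))/2]), so disc(K) = d = -643

-643


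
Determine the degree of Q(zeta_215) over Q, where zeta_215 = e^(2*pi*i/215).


The degree equals Euler's totient phi(215).
215 = 5 * 43
phi(215) = 168

168


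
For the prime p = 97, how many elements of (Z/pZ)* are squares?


For prime p, the number of non-zero quadratic residues is (p-1)/2.
= (97-1)/2
= 48

48


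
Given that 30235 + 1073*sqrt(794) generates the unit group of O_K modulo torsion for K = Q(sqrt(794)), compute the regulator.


epsilon = 30235 + 1073*sqrt(794)
= 60470.0000
R = ln(60470.0000)
= 11.0099

11.0099


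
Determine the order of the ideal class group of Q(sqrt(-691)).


K = Q(sqrt(-691)). d mod 4 = 1, so D = disc(K) = d = -691
h(K) equals the number of primitive reduced positive-definite forms (a, b, c) = a*x^2 + b*x*y + c*y^2 with b^2 - 4ac = D,
where reduced means |b| <= a <= c, with b >= 0 whenever |b| = a or a = c, and primitive means gcd(a, b, c) = 1.
Reduced forces 3a^2 <= |D| = 691, so 1 <= a <= 15; b must have the parity of D, and c = (b^2 - D)/(4a) must be an integer >= a.
Enumerate a = 1..15, b in [-a, a]:
  a=1: (1, 1, 173)  [1]
  a=2..4: none
  a=5: (5, -3, 35), (5, 3, 35)  [2]
  a=6: none
  a=7: (7, -3, 25), (7, 3, 25)  [2]
  a=8..15: none
Total reduced forms: 1 + 2 + 2 = 5
h = 5

5


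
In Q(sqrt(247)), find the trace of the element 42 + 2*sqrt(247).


Tr(a + b*sqrt(d)) = (a + b*sqrt(d)) + (a - b*sqrt(d)) = 2a
= 2 * (42)
= 84

84


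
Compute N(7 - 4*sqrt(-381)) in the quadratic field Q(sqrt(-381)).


N(a + b*sqrt(d)) = a^2 - d*b^2
= (7)^2 - (-381)*(-4)^2
= 49 + 6096
= 6145

6145


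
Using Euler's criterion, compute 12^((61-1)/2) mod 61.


p = 61 is prime and the exponent is (p-1)/2 = 30, so by Euler's criterion 12^30 = (12/61) = +1 or -1 mod 61.
Compute by square-and-multiply:
  30 = 16 + 8 + 4 + 2 (binary 11110)
  Repeated squaring mod 61: 12^1 = 12, 12^2 = 22, 12^4 = 57, 12^8 = 16, 12^16 = 12
  12^30 = 12^16 * 12^8 * 12^4 * 12^2 = 12 * 16 * 57 * 22 mod 61
    12 * 16 = 192 = 9 mod 61
    9 * 57 = 513 = 25 mod 61
    25 * 22 = 550 = 1 mod 61
  12^30 = 1 mod 61
Result 1: 12 is a quadratic residue mod 61.
12^30 mod 61 = 1

1


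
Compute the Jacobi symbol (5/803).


Compute (5/803) via quadratic reciprocity:
  reciprocity: (5/803) -> +(803/5)
  reduce: (3/5)
  reciprocity: (3/5) -> +(5/3)
  reduce: (2/3)
  pull out 2: (2/3) = -1  (since 3 mod 8 = 3)
  (1/3) = 1
Product of signs = -1

-1


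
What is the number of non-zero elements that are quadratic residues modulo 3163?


For prime p, the number of non-zero quadratic residues is (p-1)/2.
= (3163-1)/2
= 1581

1581


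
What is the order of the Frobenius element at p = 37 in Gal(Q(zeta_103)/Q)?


The Frobenius at p in Gal(Q(zeta_n)/Q) = (Z/nZ)* is the class of p, so its order is ord_103(37), the smallest k >= 1 with 37^k = 1 mod 103.
n = 103 = 103, phi(103) = 102; the order divides phi(n).
Divisors of 102: 1, 2, 3, 6, 17, 34, 51, 102
Repeated squaring mod 103: 37^1 = 37, 37^2 = 30, 37^4 = 76, 37^8 = 8, 37^16 = 64, 37^32 = 79, 37^64 = 61
Test divisors in increasing order:
  k=1: 37^1 = 37 mod 103
  k=2: 37^2 = 30 mod 103
  k=3: 37^3 = 30 * 37 = 80 mod 103
  k=6: 37^6 = 76 * 30 = 14 mod 103
  k=17: 37^17 = 64 * 37 = 102 mod 103
  k=34: 37^34 = 79 * 30 = 1 mod 103  <- first divisor giving 1
Order = 34

34


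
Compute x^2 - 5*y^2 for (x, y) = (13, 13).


x^2 - d*y^2
= 13^2 - 5*13^2
= 169 - 845
= -676

-676


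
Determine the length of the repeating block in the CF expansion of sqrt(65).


Run the CF algorithm for sqrt(65).
a_0 = floor(sqrt(65)) = 8; set m_0=0, q_0=1.
Recurrence: m' = q*a - m,  q' = (d - m'^2)/q,  a' = floor((a_0 + m')/q').
  step 1: m=8, q=1, a=16
a_1 = 2*a_0 = 16, so the period closes here.
sqrt(65) = [8; 16]
Period length = 1

1


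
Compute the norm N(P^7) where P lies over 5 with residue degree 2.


N(P^a) = p^(a*f)
= 5^(7*2)
= 5^14
= 6103515625

6103515625


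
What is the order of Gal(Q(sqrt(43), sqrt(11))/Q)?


The 2 square roots of distinct primes are multiplicatively independent over Q,
so [K:Q] = 2^2 and Gal(K/Q) is isomorphic to (Z/2Z)^2.
|Gal| = 2^2 = 4

4


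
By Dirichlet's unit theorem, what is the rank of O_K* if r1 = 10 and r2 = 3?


By Dirichlet's unit theorem:
rank = r1 + r2 - 1
= 10 + 3 - 1
= 12

12


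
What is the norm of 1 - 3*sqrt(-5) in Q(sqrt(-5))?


N(a + b*sqrt(d)) = a^2 - d*b^2
= (1)^2 - (-5)*(-3)^2
= 1 + 45
= 46

46


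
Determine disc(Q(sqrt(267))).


For K = Q(sqrt(d)) with d squarefree: disc(K) = d if d = 1 mod 4, and disc(K) = 4d if d = 2 or 3 mod 4.
Here d = 267, and d mod 4 = 3.
d = 3 mod 4, not 1 (O_K = Z[sqrt(d)]), so disc(K) = 4d = 4 * (267) = 1068

1068


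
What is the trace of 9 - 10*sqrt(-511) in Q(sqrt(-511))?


Tr(a + b*sqrt(d)) = (a + b*sqrt(d)) + (a - b*sqrt(d)) = 2a
= 2 * (9)
= 18

18


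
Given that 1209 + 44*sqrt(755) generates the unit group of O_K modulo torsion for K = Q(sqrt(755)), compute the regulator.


epsilon = 1209 + 44*sqrt(755)
= 2417.9996
R = ln(2417.9996)
= 7.7907

7.7907


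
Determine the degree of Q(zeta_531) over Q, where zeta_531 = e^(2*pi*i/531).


The degree equals Euler's totient phi(531).
531 = 3^2 * 59
phi(531) = 348

348


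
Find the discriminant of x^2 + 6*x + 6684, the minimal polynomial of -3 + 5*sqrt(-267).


The element -3 + 5*sqrt(-267) has minimal polynomial:
x^2 + 6*x + 6684
Discriminant = (6)^2 - 4*(6684)
= 36 - 26736
= -26700

-26700


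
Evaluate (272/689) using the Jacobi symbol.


Compute (272/689) via quadratic reciprocity:
  pull out 2: (2/689) = +1  (since 689 mod 8 = 1)
  pull out 2: (2/689) = +1  (since 689 mod 8 = 1)
  pull out 2: (2/689) = +1  (since 689 mod 8 = 1)
  pull out 2: (2/689) = +1  (since 689 mod 8 = 1)
  reciprocity: (17/689) -> +(689/17)
  reduce: (9/17)
  reciprocity: (9/17) -> +(17/9)
  reduce: (8/9)
  pull out 2: (2/9) = +1  (since 9 mod 8 = 1)
  pull out 2: (2/9) = +1  (since 9 mod 8 = 1)
  pull out 2: (2/9) = +1  (since 9 mod 8 = 1)
  (1/9) = 1
Product of signs = 1

1


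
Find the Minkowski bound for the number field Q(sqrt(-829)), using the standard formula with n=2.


d = -829, d mod 4 = 3, so disc(K) = 4d = -3316; |disc(K)| = 3316
Imaginary quadratic field, so n = 2, s = r2 = 1, r1 = 0
M = (n!/n^n) * (4/pi)^s * sqrt(|disc(K)|) = (2!/2^2) * (4/pi)^1 * sqrt(3316)
= 0.5 * 1.273240 * 57.584720
= 36.6596

36.6596


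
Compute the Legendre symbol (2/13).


p = 13 is prime, so compute (2/13) with the reciprocity algorithm (Jacobi-symbol steps: pull out 2s via (2/n), flip via reciprocity, reduce):
  pull out 2: (2/13) = -1  (since 13 mod 8 = 5)
  (1/13) = 1
Product of signs = -1
(2/13) = -1

-1


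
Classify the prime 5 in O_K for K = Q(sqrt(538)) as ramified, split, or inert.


K = Q(sqrt(538)). Since d mod 4 = 2, disc(K) = 2152.
Check p | disc: 2152 mod 5 = 2.
p does not divide disc. Compute Legendre symbol (d/p):
3^((5-1)/2) mod 5 = -1
(d/p) = -1, so p is inert: (p) stays prime with e=1, f=2, g=1.
Therefore p is inert.

inert


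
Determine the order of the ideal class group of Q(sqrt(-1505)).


K = Q(sqrt(-1505)). d mod 4 = 3, so D = disc(K) = 4d = -6020
h(K) equals the number of primitive reduced positive-definite forms (a, b, c) = a*x^2 + b*x*y + c*y^2 with b^2 - 4ac = D,
where reduced means |b| <= a <= c, with b >= 0 whenever |b| = a or a = c, and primitive means gcd(a, b, c) = 1.
Reduced forces 3a^2 <= |D| = 6020, so 1 <= a <= 44; b must have the parity of D, and c = (b^2 - D)/(4a) must be an integer >= a.
Enumerate a = 1..44, b in [-a, a]:
  a=1: (1, 0, 1505)  [1]
  a=2: (2, 2, 753)  [1]
  a=3: (3, -2, 502), (3, 2, 502)  [2]
  a=4: none
  a=5: (5, 0, 301)  [1]
  a=6: (6, -2, 251), (6, 2, 251)  [2]
  a=7: (7, 0, 215)  [1]
  a=8: none
  a=9: (9, -8, 169), (9, 8, 169)  [2]
  a=10: (10, 10, 153)  [1]
  a=11..12: none
  a=13: (13, -8, 117), (13, 8, 117)  [2]
  a=14: (14, 14, 111)  [1]
  a=15: (15, -10, 102), (15, 10, 102)  [2]
  a=16: none
  a=17: (17, -10, 90), (17, 10, 90)  [2]
  a=18: (18, -10, 85), (18, 10, 85)  [2]
  a=19..20: none
  a=21: (21, -14, 74), (21, 14, 74)  [2]
  a=22: none
  a=23: (23, -12, 67), (23, 12, 67)  [2]
  a=24..25: none
  a=26: (26, -18, 61), (26, 18, 61)  [2]
  a=27: (27, -26, 62), (27, 26, 62)  [2]
  a=28..29: none
  a=30: (30, -10, 51), (30, 10, 51)  [2]
  a=31: (31, -26, 54), (31, 26, 54)  [2]
  a=32..33: none
  a=34: (34, -10, 45), (34, 10, 45)  [2]
  a=35: (35, 0, 43)  [1]
  a=36: none
  a=37: (37, -14, 42), (37, 14, 42)  [2]
  a=38: none
  a=39: (39, -34, 46), (39, 8, 39), (39, 34, 46)  [3]
  a=40..44: none
Total reduced forms: 1 + 1 + 2 + 1 + 2 + 1 + 2 + 1 + 2 + 1 + 2 + 2 + 2 + 2 + 2 + 2 + 2 + 2 + 2 + 2 + 1 + 2 + 3 = 40
h = 40

40


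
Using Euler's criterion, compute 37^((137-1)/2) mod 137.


p = 137 is prime and the exponent is (p-1)/2 = 68, so by Euler's criterion 37^68 = (37/137) = +1 or -1 mod 137.
Compute by square-and-multiply:
  68 = 64 + 4 (binary 1000100)
  Repeated squaring mod 137: 37^1 = 37, 37^2 = 136, 37^4 = 1, 37^8 = 1, 37^16 = 1, 37^32 = 1, 37^64 = 1
  37^68 = 37^64 * 37^4 = 1 * 1 mod 137
    1 * 1 = 1 = 1 mod 137
  37^68 = 1 mod 137
Result 1: 37 is a quadratic residue mod 137.
37^68 mod 137 = 1

1


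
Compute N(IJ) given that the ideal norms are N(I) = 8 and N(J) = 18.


N(IJ) = N(I) * N(J)
= 8 * 18
= 144

144


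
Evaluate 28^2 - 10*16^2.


x^2 - d*y^2
= 28^2 - 10*16^2
= 784 - 2560
= -1776

-1776


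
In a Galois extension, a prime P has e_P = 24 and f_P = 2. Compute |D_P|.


|D_P| = e * f
= 24 * 2
= 48

48


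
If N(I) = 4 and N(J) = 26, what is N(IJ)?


N(IJ) = N(I) * N(J)
= 4 * 26
= 104

104


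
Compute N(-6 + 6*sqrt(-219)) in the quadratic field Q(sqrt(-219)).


N(a + b*sqrt(d)) = a^2 - d*b^2
= (-6)^2 - (-219)*(6)^2
= 36 + 7884
= 7920

7920


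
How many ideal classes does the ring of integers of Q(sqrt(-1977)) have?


K = Q(sqrt(-1977)). d mod 4 = 3, so D = disc(K) = 4d = -7908
h(K) equals the number of primitive reduced positive-definite forms (a, b, c) = a*x^2 + b*x*y + c*y^2 with b^2 - 4ac = D,
where reduced means |b| <= a <= c, with b >= 0 whenever |b| = a or a = c, and primitive means gcd(a, b, c) = 1.
Reduced forces 3a^2 <= |D| = 7908, so 1 <= a <= 51; b must have the parity of D, and c = (b^2 - D)/(4a) must be an integer >= a.
Enumerate a = 1..51, b in [-a, a]:
  a=1: (1, 0, 1977)  [1]
  a=2: (2, 2, 989)  [1]
  a=3: (3, 0, 659)  [1]
  a=4..5: none
  a=6: (6, 6, 331)  [1]
  a=7: (7, -4, 283), (7, 4, 283)  [2]
  a=8..10: none
  a=11: (11, -10, 182), (11, 10, 182)  [2]
  a=12: none
  a=13: (13, -10, 154), (13, 10, 154)  [2]
  a=14: (14, -10, 143), (14, 10, 143)  [2]
  a=15..20: none
  a=21: (21, -18, 98), (21, 18, 98)  [2]
  a=22: (22, -10, 91), (22, 10, 91)  [2]
  a=23: (23, -2, 86), (23, 2, 86)  [2]
  a=24..25: none
  a=26: (26, -10, 77), (26, 10, 77)  [2]
  a=27..28: none
  a=29: (29, -26, 74), (29, 26, 74)  [2]
  a=30: none
  a=31: (31, -20, 67), (31, 20, 67)  [2]
  a=32: none
  a=33: (33, -12, 61), (33, 12, 61)  [2]
  a=34..36: none
  a=37: (37, -26, 58), (37, 26, 58)  [2]
  a=38: none
  a=39: (39, -36, 59), (39, 36, 59)  [2]
  a=40: none
  a=41: (41, -28, 53), (41, 28, 53)  [2]
  a=42: (42, -18, 49), (42, 18, 49)  [2]
  a=43: (43, -2, 46), (43, 2, 46)  [2]
  a=44..51: none
Total reduced forms: 1 + 1 + 1 + 1 + 2 + 2 + 2 + 2 + 2 + 2 + 2 + 2 + 2 + 2 + 2 + 2 + 2 + 2 + 2 + 2 = 36
h = 36

36


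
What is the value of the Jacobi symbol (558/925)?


Compute (558/925) via quadratic reciprocity:
  pull out 2: (2/925) = -1  (since 925 mod 8 = 5)
  reciprocity: (279/925) -> +(925/279)
  reduce: (88/279)
  pull out 2: (2/279) = +1  (since 279 mod 8 = 7)
  pull out 2: (2/279) = +1  (since 279 mod 8 = 7)
  pull out 2: (2/279) = +1  (since 279 mod 8 = 7)
  reciprocity: (11/279) -> -(279/11)
  reduce: (4/11)
  pull out 2: (2/11) = -1  (since 11 mod 8 = 3)
  pull out 2: (2/11) = -1  (since 11 mod 8 = 3)
  (1/11) = 1
Product of signs = 1

1


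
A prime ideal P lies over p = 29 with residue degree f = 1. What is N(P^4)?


N(P^a) = p^(a*f)
= 29^(4*1)
= 29^4
= 707281

707281


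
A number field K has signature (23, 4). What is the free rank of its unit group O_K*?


By Dirichlet's unit theorem:
rank = r1 + r2 - 1
= 23 + 4 - 1
= 26

26


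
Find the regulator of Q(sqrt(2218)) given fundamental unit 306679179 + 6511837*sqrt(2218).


epsilon = 306679179 + 6511837*sqrt(2218)
= 6.1336e+08
R = ln(6.1336e+08)
= 20.2345

20.2345


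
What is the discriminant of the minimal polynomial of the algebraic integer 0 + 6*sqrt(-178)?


The element 0 + 6*sqrt(-178) has minimal polynomial:
x^2 + 0*x + 6408
Discriminant = (0)^2 - 4*(6408)
= 0 - 25632
= -25632

-25632


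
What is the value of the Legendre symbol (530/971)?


p = 971 is prime, so compute (530/971) with the reciprocity algorithm (Jacobi-symbol steps: pull out 2s via (2/n), flip via reciprocity, reduce):
  pull out 2: (2/971) = -1  (since 971 mod 8 = 3)
  reciprocity: (265/971) -> +(971/265)
  reduce: (176/265)
  pull out 2: (2/265) = +1  (since 265 mod 8 = 1)
  pull out 2: (2/265) = +1  (since 265 mod 8 = 1)
  pull out 2: (2/265) = +1  (since 265 mod 8 = 1)
  pull out 2: (2/265) = +1  (since 265 mod 8 = 1)
  reciprocity: (11/265) -> +(265/11)
  reduce: (1/11)
  (1/11) = 1
Product of signs = -1
(530/971) = -1

-1


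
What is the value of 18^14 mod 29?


p = 29 is prime and the exponent is (p-1)/2 = 14, so by Euler's criterion 18^14 = (18/29) = +1 or -1 mod 29.
Compute by square-and-multiply:
  14 = 8 + 4 + 2 (binary 1110)
  Repeated squaring mod 29: 18^1 = 18, 18^2 = 5, 18^4 = 25, 18^8 = 16
  18^14 = 18^8 * 18^4 * 18^2 = 16 * 25 * 5 mod 29
    16 * 25 = 400 = 23 mod 29
    23 * 5 = 115 = 28 mod 29
  18^14 = 28 mod 29
Result 28 = p - 1 = -1 mod 29: 18 is a quadratic non-residue mod 29. As a residue in [0, p-1] the value is 28.
18^14 mod 29 = 28

28


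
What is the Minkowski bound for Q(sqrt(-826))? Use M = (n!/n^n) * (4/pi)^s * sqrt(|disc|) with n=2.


d = -826, d mod 4 = 2, so disc(K) = 4d = -3304; |disc(K)| = 3304
Imaginary quadratic field, so n = 2, s = r2 = 1, r1 = 0
M = (n!/n^n) * (4/pi)^s * sqrt(|disc(K)|) = (2!/2^2) * (4/pi)^1 * sqrt(3304)
= 0.5 * 1.273240 * 57.480431
= 36.5932

36.5932


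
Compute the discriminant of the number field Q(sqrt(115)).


For K = Q(sqrt(d)) with d squarefree: disc(K) = d if d = 1 mod 4, and disc(K) = 4d if d = 2 or 3 mod 4.
Here d = 115, and d mod 4 = 3.
d = 3 mod 4, not 1 (O_K = Z[sqrt(d)]), so disc(K) = 4d = 4 * (115) = 460

460


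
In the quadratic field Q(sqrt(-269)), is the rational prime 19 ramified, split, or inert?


K = Q(sqrt(-269)). Since d mod 4 = 3, disc(K) = -1076.
Check p | disc: -1076 mod 19 = 7.
p does not divide disc. Compute Legendre symbol (d/p):
16^((19-1)/2) mod 19 = 1
(d/p) = 1, so p splits: (p) = P*P' with e=1, f=1, g=2.
Therefore p is split.

split


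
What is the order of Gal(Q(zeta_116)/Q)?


|Gal(Q(zeta_116)/Q)| = phi(116)
= 56

56


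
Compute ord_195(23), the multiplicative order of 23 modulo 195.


We want ord_195(23), the smallest k >= 1 with 23^k = 1 mod 195.
n = 195 = 3 * 5 * 13, phi(195) = 96; the order divides phi(n).
Divisors of 96: 1, 2, 3, 4, 6, 8, 12, 16, 24, 32, 48, 96
Repeated squaring mod 195: 23^1 = 23, 23^2 = 139, 23^4 = 16, 23^8 = 61, 23^16 = 16, 23^32 = 61, 23^64 = 16
Test divisors in increasing order:
  k=1: 23^1 = 23 mod 195
  k=2: 23^2 = 139 mod 195
  k=3: 23^3 = 139 * 23 = 77 mod 195
  k=4: 23^4 = 16 mod 195
  k=6: 23^6 = 16 * 139 = 79 mod 195
  k=8: 23^8 = 61 mod 195
  k=12: 23^12 = 61 * 16 = 1 mod 195  <- first divisor giving 1
Order = 12

12


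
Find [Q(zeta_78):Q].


The degree equals Euler's totient phi(78).
78 = 2 * 3 * 13
phi(78) = 24

24


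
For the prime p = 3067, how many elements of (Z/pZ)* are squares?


For prime p, the number of non-zero quadratic residues is (p-1)/2.
= (3067-1)/2
= 1533

1533


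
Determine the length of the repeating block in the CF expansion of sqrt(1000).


Run the CF algorithm for sqrt(1000).
a_0 = floor(sqrt(1000)) = 31; set m_0=0, q_0=1.
Recurrence: m' = q*a - m,  q' = (d - m'^2)/q,  a' = floor((a_0 + m')/q').
  step 1: m=31, q=39, a=1
  step 2: m=8, q=24, a=1
  step 3: m=16, q=31, a=1
  step 4: m=15, q=25, a=1
  step 5: m=10, q=36, a=1
  step 6: m=26, q=9, a=6
  step 7: m=28, q=24, a=2
  step 8: m=20, q=25, a=2
  step 9: m=30, q=4, a=15
  step 10: m=30, q=25, a=2
  step 11: m=20, q=24, a=2
  step 12: m=28, q=9, a=6
  step 13: m=26, q=36, a=1
  step 14: m=10, q=25, a=1
  step 15: m=15, q=31, a=1
  step 16: m=16, q=24, a=1
  step 17: m=8, q=39, a=1
  step 18: m=31, q=1, a=62
a_18 = 2*a_0 = 62, so the period closes here.
sqrt(1000) = [31; 1, 1, 1, 1, 1, 6, 2, 2, 15, 2, 2, 6, 1, 1, 1, 1, 1, 62]
Period length = 18

18


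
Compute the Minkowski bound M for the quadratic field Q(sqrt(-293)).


d = -293, d mod 4 = 3, so disc(K) = 4d = -1172; |disc(K)| = 1172
Imaginary quadratic field, so n = 2, s = r2 = 1, r1 = 0
M = (n!/n^n) * (4/pi)^s * sqrt(|disc(K)|) = (2!/2^2) * (4/pi)^1 * sqrt(1172)
= 0.5 * 1.273240 * 34.234486
= 21.7944

21.7944


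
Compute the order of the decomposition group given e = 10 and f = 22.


|D_P| = e * f
= 10 * 22
= 220

220


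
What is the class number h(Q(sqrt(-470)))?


K = Q(sqrt(-470)). d mod 4 = 2, so D = disc(K) = 4d = -1880
h(K) equals the number of primitive reduced positive-definite forms (a, b, c) = a*x^2 + b*x*y + c*y^2 with b^2 - 4ac = D,
where reduced means |b| <= a <= c, with b >= 0 whenever |b| = a or a = c, and primitive means gcd(a, b, c) = 1.
Reduced forces 3a^2 <= |D| = 1880, so 1 <= a <= 25; b must have the parity of D, and c = (b^2 - D)/(4a) must be an integer >= a.
Enumerate a = 1..25, b in [-a, a]:
  a=1: (1, 0, 470)  [1]
  a=2: (2, 0, 235)  [1]
  a=3: (3, -2, 157), (3, 2, 157)  [2]
  a=4: none
  a=5: (5, 0, 94)  [1]
  a=6: (6, -4, 79), (6, 4, 79)  [2]
  a=7..8: none
  a=9: (9, -8, 54), (9, 8, 54)  [2]
  a=10: (10, 0, 47)  [1]
  a=11: (11, -10, 45), (11, 10, 45)  [2]
  a=12..14: none
  a=15: (15, -10, 33), (15, 10, 33)  [2]
  a=16..17: none
  a=18: (18, -8, 27), (18, 8, 27)  [2]
  a=19: (19, -18, 29), (19, 18, 29)  [2]
  a=20..21: none
  a=22: (22, -12, 23), (22, 12, 23)  [2]
  a=23..25: none
Total reduced forms: 1 + 1 + 2 + 1 + 2 + 2 + 1 + 2 + 2 + 2 + 2 + 2 = 20
h = 20

20


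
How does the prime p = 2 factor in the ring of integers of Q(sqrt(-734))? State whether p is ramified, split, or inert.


K = Q(sqrt(-734)). Since d mod 4 = 2, disc(K) = -2936.
Check p | disc: -2936 mod 2 = 0.
p divides disc, so p ramifies: (p) = P^2 with e=2, f=1, g=1.
Therefore p is ramified.

ramified


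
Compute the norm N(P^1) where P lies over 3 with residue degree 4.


N(P^a) = p^(a*f)
= 3^(1*4)
= 3^4
= 81

81


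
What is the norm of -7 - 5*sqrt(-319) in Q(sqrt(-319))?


N(a + b*sqrt(d)) = a^2 - d*b^2
= (-7)^2 - (-319)*(-5)^2
= 49 + 7975
= 8024

8024


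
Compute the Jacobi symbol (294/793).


Compute (294/793) via quadratic reciprocity:
  pull out 2: (2/793) = +1  (since 793 mod 8 = 1)
  reciprocity: (147/793) -> +(793/147)
  reduce: (58/147)
  pull out 2: (2/147) = -1  (since 147 mod 8 = 3)
  reciprocity: (29/147) -> +(147/29)
  reduce: (2/29)
  pull out 2: (2/29) = -1  (since 29 mod 8 = 5)
  (1/29) = 1
Product of signs = 1

1


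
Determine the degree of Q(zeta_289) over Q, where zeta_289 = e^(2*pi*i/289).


The degree equals Euler's totient phi(289).
289 = 17^2
phi(289) = 272

272


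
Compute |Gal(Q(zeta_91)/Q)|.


|Gal(Q(zeta_91)/Q)| = phi(91)
= 72

72


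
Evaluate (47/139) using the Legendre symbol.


p = 139 is prime, so compute (47/139) with the reciprocity algorithm (Jacobi-symbol steps: pull out 2s via (2/n), flip via reciprocity, reduce):
  reciprocity: (47/139) -> -(139/47)
  reduce: (45/47)
  reciprocity: (45/47) -> +(47/45)
  reduce: (2/45)
  pull out 2: (2/45) = -1  (since 45 mod 8 = 5)
  (1/45) = 1
Product of signs = 1
(47/139) = 1

1


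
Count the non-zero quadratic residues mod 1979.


For prime p, the number of non-zero quadratic residues is (p-1)/2.
= (1979-1)/2
= 989

989


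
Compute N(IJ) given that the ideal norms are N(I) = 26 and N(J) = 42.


N(IJ) = N(I) * N(J)
= 26 * 42
= 1092

1092


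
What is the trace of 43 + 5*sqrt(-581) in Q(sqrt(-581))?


Tr(a + b*sqrt(d)) = (a + b*sqrt(d)) + (a - b*sqrt(d)) = 2a
= 2 * (43)
= 86

86


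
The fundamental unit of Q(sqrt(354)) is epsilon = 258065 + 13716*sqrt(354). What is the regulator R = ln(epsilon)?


epsilon = 258065 + 13716*sqrt(354)
= 516130.0000
R = ln(516130.0000)
= 13.1541

13.1541


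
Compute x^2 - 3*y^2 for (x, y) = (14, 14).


x^2 - d*y^2
= 14^2 - 3*14^2
= 196 - 588
= -392

-392


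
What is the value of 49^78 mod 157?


p = 157 is prime and the exponent is (p-1)/2 = 78, so by Euler's criterion 49^78 = (49/157) = +1 or -1 mod 157.
Compute by square-and-multiply:
  78 = 64 + 8 + 4 + 2 (binary 1001110)
  Repeated squaring mod 157: 49^1 = 49, 49^2 = 46, 49^4 = 75, 49^8 = 130, 49^16 = 101, 49^32 = 153, 49^64 = 16
  49^78 = 49^64 * 49^8 * 49^4 * 49^2 = 16 * 130 * 75 * 46 mod 157
    16 * 130 = 2080 = 39 mod 157
    39 * 75 = 2925 = 99 mod 157
    99 * 46 = 4554 = 1 mod 157
  49^78 = 1 mod 157
Result 1: 49 is a quadratic residue mod 157.
49^78 mod 157 = 1

1


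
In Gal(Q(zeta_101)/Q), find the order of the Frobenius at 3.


The Frobenius at p in Gal(Q(zeta_n)/Q) = (Z/nZ)* is the class of p, so its order is ord_101(3), the smallest k >= 1 with 3^k = 1 mod 101.
n = 101 = 101, phi(101) = 100; the order divides phi(n).
Divisors of 100: 1, 2, 4, 5, 10, 20, 25, 50, 100
Repeated squaring mod 101: 3^1 = 3, 3^2 = 9, 3^4 = 81, 3^8 = 97, 3^16 = 16, 3^32 = 54, 3^64 = 88
Test divisors in increasing order:
  k=1: 3^1 = 3 mod 101
  k=2: 3^2 = 9 mod 101
  k=4: 3^4 = 81 mod 101
  k=5: 3^5 = 81 * 3 = 41 mod 101
  k=10: 3^10 = 97 * 9 = 65 mod 101
  k=20: 3^20 = 16 * 81 = 84 mod 101
  k=25: 3^25 = 16 * 97 * 3 = 10 mod 101
  k=50: 3^50 = 54 * 16 * 9 = 100 mod 101
  k=100: 3^100 = 88 * 54 * 81 = 1 mod 101  <- first divisor giving 1
Order = 100

100


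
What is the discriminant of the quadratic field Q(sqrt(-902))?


For K = Q(sqrt(d)) with d squarefree: disc(K) = d if d = 1 mod 4, and disc(K) = 4d if d = 2 or 3 mod 4.
Here d = -902, and d mod 4 = 2.
d = 2 mod 4, not 1 (O_K = Z[sqrt(d)]), so disc(K) = 4d = 4 * (-902) = -3608

-3608


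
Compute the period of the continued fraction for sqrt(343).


Run the CF algorithm for sqrt(343).
a_0 = floor(sqrt(343)) = 18; set m_0=0, q_0=1.
Recurrence: m' = q*a - m,  q' = (d - m'^2)/q,  a' = floor((a_0 + m')/q').
  step 1: m=18, q=19, a=1
  step 2: m=1, q=18, a=1
  step 3: m=17, q=3, a=11
  step 4: m=16, q=29, a=1
  step 5: m=13, q=6, a=5
  step 6: m=17, q=9, a=3
  step 7: m=10, q=27, a=1
  step 8: m=17, q=2, a=17
  step 9: m=17, q=27, a=1
  step 10: m=10, q=9, a=3
  step 11: m=17, q=6, a=5
  step 12: m=13, q=29, a=1
  step 13: m=16, q=3, a=11
  step 14: m=17, q=18, a=1
  step 15: m=1, q=19, a=1
  step 16: m=18, q=1, a=36
a_16 = 2*a_0 = 36, so the period closes here.
sqrt(343) = [18; 1, 1, 11, 1, 5, 3, 1, 17, 1, 3, 5, 1, 11, 1, 1, 36]
Period length = 16

16


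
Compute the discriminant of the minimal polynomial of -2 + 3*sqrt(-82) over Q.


The element -2 + 3*sqrt(-82) has minimal polynomial:
x^2 + 4*x + 742
Discriminant = (4)^2 - 4*(742)
= 16 - 2968
= -2952

-2952


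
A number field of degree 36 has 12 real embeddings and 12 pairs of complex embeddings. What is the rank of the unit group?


By Dirichlet's unit theorem:
rank = r1 + r2 - 1
= 12 + 12 - 1
= 23

23


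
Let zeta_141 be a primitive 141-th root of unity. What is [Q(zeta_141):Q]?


The degree equals Euler's totient phi(141).
141 = 3 * 47
phi(141) = 92

92


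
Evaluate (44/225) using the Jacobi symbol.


Compute (44/225) via quadratic reciprocity:
  pull out 2: (2/225) = +1  (since 225 mod 8 = 1)
  pull out 2: (2/225) = +1  (since 225 mod 8 = 1)
  reciprocity: (11/225) -> +(225/11)
  reduce: (5/11)
  reciprocity: (5/11) -> +(11/5)
  reduce: (1/5)
  (1/5) = 1
Product of signs = 1

1


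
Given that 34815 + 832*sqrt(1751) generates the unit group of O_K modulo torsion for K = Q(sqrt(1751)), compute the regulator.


epsilon = 34815 + 832*sqrt(1751)
= 69630.0000
R = ln(69630.0000)
= 11.1510

11.1510


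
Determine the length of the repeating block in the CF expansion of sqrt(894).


Run the CF algorithm for sqrt(894).
a_0 = floor(sqrt(894)) = 29; set m_0=0, q_0=1.
Recurrence: m' = q*a - m,  q' = (d - m'^2)/q,  a' = floor((a_0 + m')/q').
  step 1: m=29, q=53, a=1
  step 2: m=24, q=6, a=8
  step 3: m=24, q=53, a=1
  step 4: m=29, q=1, a=58
a_4 = 2*a_0 = 58, so the period closes here.
sqrt(894) = [29; 1, 8, 1, 58]
Period length = 4

4


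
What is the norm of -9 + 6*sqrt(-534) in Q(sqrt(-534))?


N(a + b*sqrt(d)) = a^2 - d*b^2
= (-9)^2 - (-534)*(6)^2
= 81 + 19224
= 19305

19305


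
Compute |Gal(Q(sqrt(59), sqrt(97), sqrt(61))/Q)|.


The 3 square roots of distinct primes are multiplicatively independent over Q,
so [K:Q] = 2^3 and Gal(K/Q) is isomorphic to (Z/2Z)^3.
|Gal| = 2^3 = 8

8


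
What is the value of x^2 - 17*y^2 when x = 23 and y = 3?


x^2 - d*y^2
= 23^2 - 17*3^2
= 529 - 153
= 376

376


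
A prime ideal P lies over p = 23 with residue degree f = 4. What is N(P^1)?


N(P^a) = p^(a*f)
= 23^(1*4)
= 23^4
= 279841

279841


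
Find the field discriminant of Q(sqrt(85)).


For K = Q(sqrt(d)) with d squarefree: disc(K) = d if d = 1 mod 4, and disc(K) = 4d if d = 2 or 3 mod 4.
Here d = 85, and d mod 4 = 1.
d = 1 mod 4 (O_K = Z[(1+sqrt(d))/2]), so disc(K) = d = 85

85


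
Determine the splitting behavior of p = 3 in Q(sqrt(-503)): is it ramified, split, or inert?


K = Q(sqrt(-503)). Since d mod 4 = 1, disc(K) = -503.
Check p | disc: -503 mod 3 = 1.
p does not divide disc. Compute Legendre symbol (d/p):
1^((3-1)/2) mod 3 = 1
(d/p) = 1, so p splits: (p) = P*P' with e=1, f=1, g=2.
Therefore p is split.

split


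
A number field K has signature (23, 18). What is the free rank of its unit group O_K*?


By Dirichlet's unit theorem:
rank = r1 + r2 - 1
= 23 + 18 - 1
= 40

40


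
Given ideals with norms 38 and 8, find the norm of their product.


N(IJ) = N(I) * N(J)
= 38 * 8
= 304

304


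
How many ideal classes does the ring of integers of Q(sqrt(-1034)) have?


K = Q(sqrt(-1034)). d mod 4 = 2, so D = disc(K) = 4d = -4136
h(K) equals the number of primitive reduced positive-definite forms (a, b, c) = a*x^2 + b*x*y + c*y^2 with b^2 - 4ac = D,
where reduced means |b| <= a <= c, with b >= 0 whenever |b| = a or a = c, and primitive means gcd(a, b, c) = 1.
Reduced forces 3a^2 <= |D| = 4136, so 1 <= a <= 37; b must have the parity of D, and c = (b^2 - D)/(4a) must be an integer >= a.
Enumerate a = 1..37, b in [-a, a]:
  a=1: (1, 0, 1034)  [1]
  a=2: (2, 0, 517)  [1]
  a=3: (3, -2, 345), (3, 2, 345)  [2]
  a=4: none
  a=5: (5, -2, 207), (5, 2, 207)  [2]
  a=6: (6, -4, 173), (6, 4, 173)  [2]
  a=7: (7, -6, 149), (7, 6, 149)  [2]
  a=8: none
  a=9: (9, -2, 115), (9, 2, 115)  [2]
  a=10: (10, -8, 105), (10, 8, 105)  [2]
  a=11: (11, 0, 94)  [1]
  a=12..13: none
  a=14: (14, -8, 75), (14, 8, 75)  [2]
  a=15: (15, -8, 70), (15, -2, 69), (15, 2, 69), (15, 8, 70)  [4]
  a=16..17: none
  a=18: (18, -16, 61), (18, 16, 61)  [2]
  a=19: (19, -14, 57), (19, 14, 57)  [2]
  a=20: none
  a=21: (21, -20, 54), (21, -8, 50), (21, 8, 50), (21, 20, 54)  [4]
  a=22: (22, 0, 47)  [1]
  a=23: (23, -2, 45), (23, 2, 45)  [2]
  a=24: none
  a=25: (25, -8, 42), (25, 8, 42)  [2]
  a=26: none
  a=27: (27, -20, 42), (27, 20, 42)  [2]
  a=28..29: none
  a=30: (30, -28, 41), (30, -8, 35), (30, 8, 35), (30, 28, 41)  [4]
  a=31: (31, -24, 38), (31, 24, 38)  [2]
  a=32: none
  a=33: (33, -22, 35), (33, 22, 35)  [2]
  a=34..37: none
Total reduced forms: 1 + 1 + 2 + 2 + 2 + 2 + 2 + 2 + 1 + 2 + 4 + 2 + 2 + 4 + 1 + 2 + 2 + 2 + 4 + 2 + 2 = 44
h = 44

44


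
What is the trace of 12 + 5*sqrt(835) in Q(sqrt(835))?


Tr(a + b*sqrt(d)) = (a + b*sqrt(d)) + (a - b*sqrt(d)) = 2a
= 2 * (12)
= 24

24


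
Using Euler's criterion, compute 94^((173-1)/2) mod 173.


p = 173 is prime and the exponent is (p-1)/2 = 86, so by Euler's criterion 94^86 = (94/173) = +1 or -1 mod 173.
Compute by square-and-multiply:
  86 = 64 + 16 + 4 + 2 (binary 1010110)
  Repeated squaring mod 173: 94^1 = 94, 94^2 = 13, 94^4 = 169, 94^8 = 16, 94^16 = 83, 94^32 = 142, 94^64 = 96
  94^86 = 94^64 * 94^16 * 94^4 * 94^2 = 96 * 83 * 169 * 13 mod 173
    96 * 83 = 7968 = 10 mod 173
    10 * 169 = 1690 = 133 mod 173
    133 * 13 = 1729 = 172 mod 173
  94^86 = 172 mod 173
Result 172 = p - 1 = -1 mod 173: 94 is a quadratic non-residue mod 173. As a residue in [0, p-1] the value is 172.
94^86 mod 173 = 172

172


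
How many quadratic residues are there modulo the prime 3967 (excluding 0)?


For prime p, the number of non-zero quadratic residues is (p-1)/2.
= (3967-1)/2
= 1983

1983


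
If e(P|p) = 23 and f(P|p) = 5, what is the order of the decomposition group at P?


|D_P| = e * f
= 23 * 5
= 115

115


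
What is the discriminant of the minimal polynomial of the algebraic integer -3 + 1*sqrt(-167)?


The element -3 + 1*sqrt(-167) has minimal polynomial:
x^2 + 6*x + 176
Discriminant = (6)^2 - 4*(176)
= 36 - 704
= -668

-668


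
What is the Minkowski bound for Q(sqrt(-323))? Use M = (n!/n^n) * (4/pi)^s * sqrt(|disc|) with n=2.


d = -323, d mod 4 = 1, so disc(K) = d = -323; |disc(K)| = 323
Imaginary quadratic field, so n = 2, s = r2 = 1, r1 = 0
M = (n!/n^n) * (4/pi)^s * sqrt(|disc(K)|) = (2!/2^2) * (4/pi)^1 * sqrt(323)
= 0.5 * 1.273240 * 17.972201
= 11.4415

11.4415


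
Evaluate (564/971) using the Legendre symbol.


p = 971 is prime, so compute (564/971) with the reciprocity algorithm (Jacobi-symbol steps: pull out 2s via (2/n), flip via reciprocity, reduce):
  pull out 2: (2/971) = -1  (since 971 mod 8 = 3)
  pull out 2: (2/971) = -1  (since 971 mod 8 = 3)
  reciprocity: (141/971) -> +(971/141)
  reduce: (125/141)
  reciprocity: (125/141) -> +(141/125)
  reduce: (16/125)
  pull out 2: (2/125) = -1  (since 125 mod 8 = 5)
  pull out 2: (2/125) = -1  (since 125 mod 8 = 5)
  pull out 2: (2/125) = -1  (since 125 mod 8 = 5)
  pull out 2: (2/125) = -1  (since 125 mod 8 = 5)
  (1/125) = 1
Product of signs = 1
(564/971) = 1

1


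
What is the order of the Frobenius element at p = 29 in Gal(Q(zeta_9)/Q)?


The Frobenius at p in Gal(Q(zeta_n)/Q) = (Z/nZ)* is the class of p, so its order is ord_9(29), the smallest k >= 1 with 29^k = 1 mod 9.
n = 9 = 3^2, phi(9) = 6; the order divides phi(n).
Divisors of 6: 1, 2, 3, 6
Repeated squaring mod 9: 29^1 = 2, 29^2 = 4, 29^4 = 7
Test divisors in increasing order:
  k=1: 29^1 = 2 mod 9
  k=2: 29^2 = 4 mod 9
  k=3: 29^3 = 4 * 2 = 8 mod 9
  k=6: 29^6 = 7 * 4 = 1 mod 9  <- first divisor giving 1
Order = 6

6


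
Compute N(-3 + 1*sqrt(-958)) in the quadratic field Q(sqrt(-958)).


N(a + b*sqrt(d)) = a^2 - d*b^2
= (-3)^2 - (-958)*(1)^2
= 9 + 958
= 967

967


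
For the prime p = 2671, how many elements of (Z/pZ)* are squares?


For prime p, the number of non-zero quadratic residues is (p-1)/2.
= (2671-1)/2
= 1335

1335


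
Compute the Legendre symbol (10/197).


p = 197 is prime, so compute (10/197) with the reciprocity algorithm (Jacobi-symbol steps: pull out 2s via (2/n), flip via reciprocity, reduce):
  pull out 2: (2/197) = -1  (since 197 mod 8 = 5)
  reciprocity: (5/197) -> +(197/5)
  reduce: (2/5)
  pull out 2: (2/5) = -1  (since 5 mod 8 = 5)
  (1/5) = 1
Product of signs = 1
(10/197) = 1

1


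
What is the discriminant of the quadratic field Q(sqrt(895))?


For K = Q(sqrt(d)) with d squarefree: disc(K) = d if d = 1 mod 4, and disc(K) = 4d if d = 2 or 3 mod 4.
Here d = 895, and d mod 4 = 3.
d = 3 mod 4, not 1 (O_K = Z[sqrt(d)]), so disc(K) = 4d = 4 * (895) = 3580

3580


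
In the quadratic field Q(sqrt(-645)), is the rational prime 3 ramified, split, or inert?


K = Q(sqrt(-645)). Since d mod 4 = 3, disc(K) = -2580.
Check p | disc: -2580 mod 3 = 0.
p divides disc, so p ramifies: (p) = P^2 with e=2, f=1, g=1.
Therefore p is ramified.

ramified


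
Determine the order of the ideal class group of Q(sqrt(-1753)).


K = Q(sqrt(-1753)). d mod 4 = 3, so D = disc(K) = 4d = -7012
h(K) equals the number of primitive reduced positive-definite forms (a, b, c) = a*x^2 + b*x*y + c*y^2 with b^2 - 4ac = D,
where reduced means |b| <= a <= c, with b >= 0 whenever |b| = a or a = c, and primitive means gcd(a, b, c) = 1.
Reduced forces 3a^2 <= |D| = 7012, so 1 <= a <= 48; b must have the parity of D, and c = (b^2 - D)/(4a) must be an integer >= a.
Enumerate a = 1..48, b in [-a, a]:
  a=1: (1, 0, 1753)  [1]
  a=2: (2, 2, 877)  [1]
  a=3..6: none
  a=7: (7, -4, 251), (7, 4, 251)  [2]
  a=8..13: none
  a=14: (14, -10, 127), (14, 10, 127)  [2]
  a=15..16: none
  a=17: (17, -14, 106), (17, 14, 106)  [2]
  a=18..22: none
  a=23: (23, -16, 79), (23, 16, 79)  [2]
  a=24..28: none
  a=29: (29, -8, 61), (29, 8, 61)  [2]
  a=30: none
  a=31: (31, -26, 62), (31, 26, 62)  [2]
  a=32..33: none
  a=34: (34, -14, 53), (34, 14, 53)  [2]
  a=35..40: none
  a=41: (41, -32, 49), (41, 32, 49)  [2]
  a=42: none
  a=43: (43, -30, 46), (43, 30, 46)  [2]
  a=44..48: none
Total reduced forms: 1 + 1 + 2 + 2 + 2 + 2 + 2 + 2 + 2 + 2 + 2 = 20
h = 20

20


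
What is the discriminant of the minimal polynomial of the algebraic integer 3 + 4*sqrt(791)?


The element 3 + 4*sqrt(791) has minimal polynomial:
x^2 - 6*x - 12647
Discriminant = (-6)^2 - 4*(-12647)
= 36 + 50588
= 50624

50624


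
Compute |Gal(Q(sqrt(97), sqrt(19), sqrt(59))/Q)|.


The 3 square roots of distinct primes are multiplicatively independent over Q,
so [K:Q] = 2^3 and Gal(K/Q) is isomorphic to (Z/2Z)^3.
|Gal| = 2^3 = 8

8


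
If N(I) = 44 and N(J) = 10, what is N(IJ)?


N(IJ) = N(I) * N(J)
= 44 * 10
= 440

440


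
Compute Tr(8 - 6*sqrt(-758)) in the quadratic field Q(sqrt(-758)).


Tr(a + b*sqrt(d)) = (a + b*sqrt(d)) + (a - b*sqrt(d)) = 2a
= 2 * (8)
= 16

16


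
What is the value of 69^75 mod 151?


p = 151 is prime and the exponent is (p-1)/2 = 75, so by Euler's criterion 69^75 = (69/151) = +1 or -1 mod 151.
Compute by square-and-multiply:
  75 = 64 + 8 + 2 + 1 (binary 1001011)
  Repeated squaring mod 151: 69^1 = 69, 69^2 = 80, 69^4 = 58, 69^8 = 42, 69^16 = 103, 69^32 = 39, 69^64 = 11
  69^75 = 69^64 * 69^8 * 69^2 * 69^1 = 11 * 42 * 80 * 69 mod 151
    11 * 42 = 462 = 9 mod 151
    9 * 80 = 720 = 116 mod 151
    116 * 69 = 8004 = 1 mod 151
  69^75 = 1 mod 151
Result 1: 69 is a quadratic residue mod 151.
69^75 mod 151 = 1

1


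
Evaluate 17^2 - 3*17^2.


x^2 - d*y^2
= 17^2 - 3*17^2
= 289 - 867
= -578

-578


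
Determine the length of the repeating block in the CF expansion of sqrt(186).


Run the CF algorithm for sqrt(186).
a_0 = floor(sqrt(186)) = 13; set m_0=0, q_0=1.
Recurrence: m' = q*a - m,  q' = (d - m'^2)/q,  a' = floor((a_0 + m')/q').
  step 1: m=13, q=17, a=1
  step 2: m=4, q=10, a=1
  step 3: m=6, q=15, a=1
  step 4: m=9, q=7, a=3
  step 5: m=12, q=6, a=4
  step 6: m=12, q=7, a=3
  step 7: m=9, q=15, a=1
  step 8: m=6, q=10, a=1
  step 9: m=4, q=17, a=1
  step 10: m=13, q=1, a=26
a_10 = 2*a_0 = 26, so the period closes here.
sqrt(186) = [13; 1, 1, 1, 3, 4, 3, 1, 1, 1, 26]
Period length = 10

10


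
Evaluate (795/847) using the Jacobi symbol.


Compute (795/847) via quadratic reciprocity:
  reciprocity: (795/847) -> -(847/795)
  reduce: (52/795)
  pull out 2: (2/795) = -1  (since 795 mod 8 = 3)
  pull out 2: (2/795) = -1  (since 795 mod 8 = 3)
  reciprocity: (13/795) -> +(795/13)
  reduce: (2/13)
  pull out 2: (2/13) = -1  (since 13 mod 8 = 5)
  (1/13) = 1
Product of signs = 1

1


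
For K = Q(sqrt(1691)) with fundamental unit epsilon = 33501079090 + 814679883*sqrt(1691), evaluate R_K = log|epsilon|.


epsilon = 33501079090 + 814679883*sqrt(1691)
= 6.7002e+10
R = ln(6.7002e+10)
= 24.9280

24.9280
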